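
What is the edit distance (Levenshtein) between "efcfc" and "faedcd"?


Computing edit distance: "efcfc" -> "faedcd"
DP table:
           f    a    e    d    c    d
      0    1    2    3    4    5    6
  e   1    1    2    2    3    4    5
  f   2    1    2    3    3    4    5
  c   3    2    2    3    4    3    4
  f   4    3    3    3    4    4    4
  c   5    4    4    4    4    4    5
Edit distance = dp[5][6] = 5

5


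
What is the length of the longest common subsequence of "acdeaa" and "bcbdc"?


LCS of "acdeaa" and "bcbdc"
DP table:
           b    c    b    d    c
      0    0    0    0    0    0
  a   0    0    0    0    0    0
  c   0    0    1    1    1    1
  d   0    0    1    1    2    2
  e   0    0    1    1    2    2
  a   0    0    1    1    2    2
  a   0    0    1    1    2    2
LCS length = dp[6][5] = 2

2


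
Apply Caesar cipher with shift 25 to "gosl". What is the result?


Caesar cipher: shift "gosl" by 25
  'g' (pos 6) + 25 = pos 5 = 'f'
  'o' (pos 14) + 25 = pos 13 = 'n'
  's' (pos 18) + 25 = pos 17 = 'r'
  'l' (pos 11) + 25 = pos 10 = 'k'
Result: fnrk

fnrk


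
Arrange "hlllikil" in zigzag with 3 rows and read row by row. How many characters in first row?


Zigzag "hlllikil" into 3 rows:
Placing characters:
  'h' => row 0
  'l' => row 1
  'l' => row 2
  'l' => row 1
  'i' => row 0
  'k' => row 1
  'i' => row 2
  'l' => row 1
Rows:
  Row 0: "hi"
  Row 1: "llkl"
  Row 2: "li"
First row length: 2

2


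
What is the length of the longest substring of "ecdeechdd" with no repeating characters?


Input: "ecdeechdd"
Sliding window (track last position of each char):
  Position 0 ('e'): window [0,0] length 1 -- new best
  Position 1 ('c'): window [0,1] length 2 -- new best
  Position 2 ('d'): window [0,2] length 3 -- new best
  Position 3 ('e'): repeat (last at 0), move window start to 1
  Position 3 ('e'): window [1,3] length 3
  Position 4 ('e'): repeat (last at 3), move window start to 4
  Position 4 ('e'): window [4,4] length 1
  Position 5 ('c'): window [4,5] length 2
  Position 6 ('h'): window [4,6] length 3
  Position 7 ('d'): window [4,7] length 4 -- new best
  Position 8 ('d'): repeat (last at 7), move window start to 8
  Position 8 ('d'): window [8,8] length 1
Longest substring with no repeats: "echd" with length 4

4


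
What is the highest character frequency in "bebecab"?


Input: bebecab
Character counts:
  'a': 1
  'b': 3
  'c': 1
  'e': 2
Maximum frequency: 3

3


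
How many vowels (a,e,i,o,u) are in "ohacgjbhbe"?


Input: ohacgjbhbe
Checking each character:
  'o' at position 0: vowel (running total: 1)
  'h' at position 1: consonant
  'a' at position 2: vowel (running total: 2)
  'c' at position 3: consonant
  'g' at position 4: consonant
  'j' at position 5: consonant
  'b' at position 6: consonant
  'h' at position 7: consonant
  'b' at position 8: consonant
  'e' at position 9: vowel (running total: 3)
Total vowels: 3

3


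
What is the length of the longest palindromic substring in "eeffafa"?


Input: "eeffafa"
Checking substrings for palindromes:
  [3:6] "faf" (len 3) => palindrome
  [4:7] "afa" (len 3) => palindrome
  [0:2] "ee" (len 2) => palindrome
  [2:4] "ff" (len 2) => palindrome
Longest palindromic substring: "faf" with length 3

3


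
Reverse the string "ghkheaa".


Input: ghkheaa
Reading characters right to left:
  Position 6: 'a'
  Position 5: 'a'
  Position 4: 'e'
  Position 3: 'h'
  Position 2: 'k'
  Position 1: 'h'
  Position 0: 'g'
Reversed: aaehkhg

aaehkhg


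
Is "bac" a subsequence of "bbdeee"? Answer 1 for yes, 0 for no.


Check if "bac" is a subsequence of "bbdeee"
Greedy scan:
  Position 0 ('b'): matches sub[0] = 'b'
  Position 1 ('b'): no match needed
  Position 2 ('d'): no match needed
  Position 3 ('e'): no match needed
  Position 4 ('e'): no match needed
  Position 5 ('e'): no match needed
Only matched 1/3 characters => not a subsequence

0


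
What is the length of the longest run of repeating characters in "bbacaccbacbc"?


Input: "bbacaccbacbc"
Scanning for longest run:
  Position 1 ('b'): continues run of 'b', length=2
  Position 2 ('a'): new char, reset run to 1
  Position 3 ('c'): new char, reset run to 1
  Position 4 ('a'): new char, reset run to 1
  Position 5 ('c'): new char, reset run to 1
  Position 6 ('c'): continues run of 'c', length=2
  Position 7 ('b'): new char, reset run to 1
  Position 8 ('a'): new char, reset run to 1
  Position 9 ('c'): new char, reset run to 1
  Position 10 ('b'): new char, reset run to 1
  Position 11 ('c'): new char, reset run to 1
Longest run: 'b' with length 2

2


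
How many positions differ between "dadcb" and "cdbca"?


Comparing "dadcb" and "cdbca" position by position:
  Position 0: 'd' vs 'c' => DIFFER
  Position 1: 'a' vs 'd' => DIFFER
  Position 2: 'd' vs 'b' => DIFFER
  Position 3: 'c' vs 'c' => same
  Position 4: 'b' vs 'a' => DIFFER
Positions that differ: 4

4


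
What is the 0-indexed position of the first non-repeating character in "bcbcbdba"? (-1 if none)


Input: bcbcbdba
Character frequencies:
  'a': 1
  'b': 4
  'c': 2
  'd': 1
Scanning left to right for freq == 1:
  Position 0 ('b'): freq=4, skip
  Position 1 ('c'): freq=2, skip
  Position 2 ('b'): freq=4, skip
  Position 3 ('c'): freq=2, skip
  Position 4 ('b'): freq=4, skip
  Position 5 ('d'): unique! => answer = 5

5


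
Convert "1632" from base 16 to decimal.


Input: "1632" in base 16
Positional expansion:
  Digit '1' (value 1) x 16^3 = 4096
  Digit '6' (value 6) x 16^2 = 1536
  Digit '3' (value 3) x 16^1 = 48
  Digit '2' (value 2) x 16^0 = 2
Sum = 5682

5682


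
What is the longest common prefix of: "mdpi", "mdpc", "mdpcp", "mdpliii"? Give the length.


Words: mdpi, mdpc, mdpcp, mdpliii
  Position 0: all 'm' => match
  Position 1: all 'd' => match
  Position 2: all 'p' => match
  Position 3: ('i', 'c', 'c', 'l') => mismatch, stop
LCP = "mdp" (length 3)

3


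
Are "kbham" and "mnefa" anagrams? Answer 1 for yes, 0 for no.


Strings: "kbham", "mnefa"
Sorted first:  abhkm
Sorted second: aefmn
Differ at position 1: 'b' vs 'e' => not anagrams

0


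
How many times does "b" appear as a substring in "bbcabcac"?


Searching for "b" in "bbcabcac"
Scanning each position:
  Position 0: "b" => MATCH
  Position 1: "b" => MATCH
  Position 2: "c" => no
  Position 3: "a" => no
  Position 4: "b" => MATCH
  Position 5: "c" => no
  Position 6: "a" => no
  Position 7: "c" => no
Total occurrences: 3

3


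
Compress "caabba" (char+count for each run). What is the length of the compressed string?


Input: caabba
Runs:
  'c' x 1 => "c1"
  'a' x 2 => "a2"
  'b' x 2 => "b2"
  'a' x 1 => "a1"
Compressed: "c1a2b2a1"
Compressed length: 8

8


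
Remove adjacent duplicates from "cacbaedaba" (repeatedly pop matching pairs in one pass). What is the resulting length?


Input: cacbaedaba
Stack-based adjacent duplicate removal:
  Read 'c': push. Stack: c
  Read 'a': push. Stack: ca
  Read 'c': push. Stack: cac
  Read 'b': push. Stack: cacb
  Read 'a': push. Stack: cacba
  Read 'e': push. Stack: cacbae
  Read 'd': push. Stack: cacbaed
  Read 'a': push. Stack: cacbaeda
  Read 'b': push. Stack: cacbaedab
  Read 'a': push. Stack: cacbaedaba
Final stack: "cacbaedaba" (length 10)

10


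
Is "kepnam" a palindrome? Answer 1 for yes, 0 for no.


Input: kepnam
Reversed: manpek
  Compare pos 0 ('k') with pos 5 ('m'): MISMATCH
  Compare pos 1 ('e') with pos 4 ('a'): MISMATCH
  Compare pos 2 ('p') with pos 3 ('n'): MISMATCH
Result: not a palindrome

0


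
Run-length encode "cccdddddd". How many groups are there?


Input: cccdddddd
Scanning for consecutive runs:
  Group 1: 'c' x 3 (positions 0-2)
  Group 2: 'd' x 6 (positions 3-8)
Total groups: 2

2


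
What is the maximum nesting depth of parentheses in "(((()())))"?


Input: "(((()())))"
Tracking depth:
  Position 0 '(': depth becomes 1
  Position 1 '(': depth becomes 2
  Position 2 '(': depth becomes 3
  Position 3 '(': depth becomes 4
  Position 4 ')': depth becomes 3
  Position 5 '(': depth becomes 4
  Position 6 ')': depth becomes 3
  Position 7 ')': depth becomes 2
  Position 8 ')': depth becomes 1
  Position 9 ')': depth becomes 0
Maximum depth reached: 4

4


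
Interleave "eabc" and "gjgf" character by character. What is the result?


Interleaving "eabc" and "gjgf":
  Position 0: 'e' from first, 'g' from second => "eg"
  Position 1: 'a' from first, 'j' from second => "aj"
  Position 2: 'b' from first, 'g' from second => "bg"
  Position 3: 'c' from first, 'f' from second => "cf"
Result: egajbgcf

egajbgcf


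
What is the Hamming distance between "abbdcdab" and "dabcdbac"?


Comparing "abbdcdab" and "dabcdbac" position by position:
  Position 0: 'a' vs 'd' => differ
  Position 1: 'b' vs 'a' => differ
  Position 2: 'b' vs 'b' => same
  Position 3: 'd' vs 'c' => differ
  Position 4: 'c' vs 'd' => differ
  Position 5: 'd' vs 'b' => differ
  Position 6: 'a' vs 'a' => same
  Position 7: 'b' vs 'c' => differ
Total differences (Hamming distance): 6

6


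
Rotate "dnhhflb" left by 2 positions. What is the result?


Input: "dnhhflb", rotate left by 2
First 2 characters: "dn"
Remaining characters: "hhflb"
Concatenate remaining + first: "hhflb" + "dn" = "hhflbdn"

hhflbdn


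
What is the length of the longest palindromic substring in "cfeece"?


Input: "cfeece"
Checking substrings for palindromes:
  [3:6] "ece" (len 3) => palindrome
  [2:4] "ee" (len 2) => palindrome
Longest palindromic substring: "ece" with length 3

3


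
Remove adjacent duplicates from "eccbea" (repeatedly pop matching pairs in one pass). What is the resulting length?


Input: eccbea
Stack-based adjacent duplicate removal:
  Read 'e': push. Stack: e
  Read 'c': push. Stack: ec
  Read 'c': matches stack top 'c' => pop. Stack: e
  Read 'b': push. Stack: eb
  Read 'e': push. Stack: ebe
  Read 'a': push. Stack: ebea
Final stack: "ebea" (length 4)

4


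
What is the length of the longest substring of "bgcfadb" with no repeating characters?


Input: "bgcfadb"
Sliding window (track last position of each char):
  Position 0 ('b'): window [0,0] length 1 -- new best
  Position 1 ('g'): window [0,1] length 2 -- new best
  Position 2 ('c'): window [0,2] length 3 -- new best
  Position 3 ('f'): window [0,3] length 4 -- new best
  Position 4 ('a'): window [0,4] length 5 -- new best
  Position 5 ('d'): window [0,5] length 6 -- new best
  Position 6 ('b'): repeat (last at 0), move window start to 1
  Position 6 ('b'): window [1,6] length 6
Longest substring with no repeats: "bgcfad" with length 6

6


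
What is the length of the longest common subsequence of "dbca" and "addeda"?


LCS of "dbca" and "addeda"
DP table:
           a    d    d    e    d    a
      0    0    0    0    0    0    0
  d   0    0    1    1    1    1    1
  b   0    0    1    1    1    1    1
  c   0    0    1    1    1    1    1
  a   0    1    1    1    1    1    2
LCS length = dp[4][6] = 2

2


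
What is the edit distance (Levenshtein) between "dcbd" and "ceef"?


Computing edit distance: "dcbd" -> "ceef"
DP table:
           c    e    e    f
      0    1    2    3    4
  d   1    1    2    3    4
  c   2    1    2    3    4
  b   3    2    2    3    4
  d   4    3    3    3    4
Edit distance = dp[4][4] = 4

4


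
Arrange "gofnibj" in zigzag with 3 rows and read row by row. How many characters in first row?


Zigzag "gofnibj" into 3 rows:
Placing characters:
  'g' => row 0
  'o' => row 1
  'f' => row 2
  'n' => row 1
  'i' => row 0
  'b' => row 1
  'j' => row 2
Rows:
  Row 0: "gi"
  Row 1: "onb"
  Row 2: "fj"
First row length: 2

2


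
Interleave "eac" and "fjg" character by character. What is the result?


Interleaving "eac" and "fjg":
  Position 0: 'e' from first, 'f' from second => "ef"
  Position 1: 'a' from first, 'j' from second => "aj"
  Position 2: 'c' from first, 'g' from second => "cg"
Result: efajcg

efajcg


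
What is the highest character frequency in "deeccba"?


Input: deeccba
Character counts:
  'a': 1
  'b': 1
  'c': 2
  'd': 1
  'e': 2
Maximum frequency: 2

2


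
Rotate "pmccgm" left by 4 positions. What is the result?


Input: "pmccgm", rotate left by 4
First 4 characters: "pmcc"
Remaining characters: "gm"
Concatenate remaining + first: "gm" + "pmcc" = "gmpmcc"

gmpmcc


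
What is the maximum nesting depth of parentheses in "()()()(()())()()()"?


Input: "()()()(()())()()()"
Tracking depth:
  Position 0 '(': depth becomes 1
  Position 1 ')': depth becomes 0
  Position 2 '(': depth becomes 1
  Position 3 ')': depth becomes 0
  Position 4 '(': depth becomes 1
  Position 5 ')': depth becomes 0
  Position 6 '(': depth becomes 1
  Position 7 '(': depth becomes 2
  Position 8 ')': depth becomes 1
  Position 9 '(': depth becomes 2
  Position 10 ')': depth becomes 1
  Position 11 ')': depth becomes 0
  Position 12 '(': depth becomes 1
  Position 13 ')': depth becomes 0
  Position 14 '(': depth becomes 1
  Position 15 ')': depth becomes 0
  Position 16 '(': depth becomes 1
  Position 17 ')': depth becomes 0
Maximum depth reached: 2

2


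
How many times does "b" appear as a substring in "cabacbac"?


Searching for "b" in "cabacbac"
Scanning each position:
  Position 0: "c" => no
  Position 1: "a" => no
  Position 2: "b" => MATCH
  Position 3: "a" => no
  Position 4: "c" => no
  Position 5: "b" => MATCH
  Position 6: "a" => no
  Position 7: "c" => no
Total occurrences: 2

2


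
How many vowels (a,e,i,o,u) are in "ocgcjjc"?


Input: ocgcjjc
Checking each character:
  'o' at position 0: vowel (running total: 1)
  'c' at position 1: consonant
  'g' at position 2: consonant
  'c' at position 3: consonant
  'j' at position 4: consonant
  'j' at position 5: consonant
  'c' at position 6: consonant
Total vowels: 1

1


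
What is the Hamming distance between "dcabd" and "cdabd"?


Comparing "dcabd" and "cdabd" position by position:
  Position 0: 'd' vs 'c' => differ
  Position 1: 'c' vs 'd' => differ
  Position 2: 'a' vs 'a' => same
  Position 3: 'b' vs 'b' => same
  Position 4: 'd' vs 'd' => same
Total differences (Hamming distance): 2

2


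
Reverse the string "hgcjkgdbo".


Input: hgcjkgdbo
Reading characters right to left:
  Position 8: 'o'
  Position 7: 'b'
  Position 6: 'd'
  Position 5: 'g'
  Position 4: 'k'
  Position 3: 'j'
  Position 2: 'c'
  Position 1: 'g'
  Position 0: 'h'
Reversed: obdgkjcgh

obdgkjcgh


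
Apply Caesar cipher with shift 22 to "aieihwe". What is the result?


Caesar cipher: shift "aieihwe" by 22
  'a' (pos 0) + 22 = pos 22 = 'w'
  'i' (pos 8) + 22 = pos 4 = 'e'
  'e' (pos 4) + 22 = pos 0 = 'a'
  'i' (pos 8) + 22 = pos 4 = 'e'
  'h' (pos 7) + 22 = pos 3 = 'd'
  'w' (pos 22) + 22 = pos 18 = 's'
  'e' (pos 4) + 22 = pos 0 = 'a'
Result: weaedsa

weaedsa


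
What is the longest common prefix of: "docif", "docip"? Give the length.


Words: docif, docip
  Position 0: all 'd' => match
  Position 1: all 'o' => match
  Position 2: all 'c' => match
  Position 3: all 'i' => match
  Position 4: ('f', 'p') => mismatch, stop
LCP = "doci" (length 4)

4


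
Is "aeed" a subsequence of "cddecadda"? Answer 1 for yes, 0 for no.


Check if "aeed" is a subsequence of "cddecadda"
Greedy scan:
  Position 0 ('c'): no match needed
  Position 1 ('d'): no match needed
  Position 2 ('d'): no match needed
  Position 3 ('e'): no match needed
  Position 4 ('c'): no match needed
  Position 5 ('a'): matches sub[0] = 'a'
  Position 6 ('d'): no match needed
  Position 7 ('d'): no match needed
  Position 8 ('a'): no match needed
Only matched 1/4 characters => not a subsequence

0


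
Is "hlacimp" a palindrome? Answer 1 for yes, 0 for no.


Input: hlacimp
Reversed: pmicalh
  Compare pos 0 ('h') with pos 6 ('p'): MISMATCH
  Compare pos 1 ('l') with pos 5 ('m'): MISMATCH
  Compare pos 2 ('a') with pos 4 ('i'): MISMATCH
Result: not a palindrome

0


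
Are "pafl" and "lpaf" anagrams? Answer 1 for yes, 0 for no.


Strings: "pafl", "lpaf"
Sorted first:  aflp
Sorted second: aflp
Sorted forms match => anagrams

1


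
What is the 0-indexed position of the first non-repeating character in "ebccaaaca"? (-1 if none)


Input: ebccaaaca
Character frequencies:
  'a': 4
  'b': 1
  'c': 3
  'e': 1
Scanning left to right for freq == 1:
  Position 0 ('e'): unique! => answer = 0

0


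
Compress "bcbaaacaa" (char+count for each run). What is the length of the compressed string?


Input: bcbaaacaa
Runs:
  'b' x 1 => "b1"
  'c' x 1 => "c1"
  'b' x 1 => "b1"
  'a' x 3 => "a3"
  'c' x 1 => "c1"
  'a' x 2 => "a2"
Compressed: "b1c1b1a3c1a2"
Compressed length: 12

12


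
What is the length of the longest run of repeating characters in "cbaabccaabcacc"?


Input: "cbaabccaabcacc"
Scanning for longest run:
  Position 1 ('b'): new char, reset run to 1
  Position 2 ('a'): new char, reset run to 1
  Position 3 ('a'): continues run of 'a', length=2
  Position 4 ('b'): new char, reset run to 1
  Position 5 ('c'): new char, reset run to 1
  Position 6 ('c'): continues run of 'c', length=2
  Position 7 ('a'): new char, reset run to 1
  Position 8 ('a'): continues run of 'a', length=2
  Position 9 ('b'): new char, reset run to 1
  Position 10 ('c'): new char, reset run to 1
  Position 11 ('a'): new char, reset run to 1
  Position 12 ('c'): new char, reset run to 1
  Position 13 ('c'): continues run of 'c', length=2
Longest run: 'a' with length 2

2


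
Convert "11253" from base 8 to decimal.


Input: "11253" in base 8
Positional expansion:
  Digit '1' (value 1) x 8^4 = 4096
  Digit '1' (value 1) x 8^3 = 512
  Digit '2' (value 2) x 8^2 = 128
  Digit '5' (value 5) x 8^1 = 40
  Digit '3' (value 3) x 8^0 = 3
Sum = 4779

4779


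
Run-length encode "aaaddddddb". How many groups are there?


Input: aaaddddddb
Scanning for consecutive runs:
  Group 1: 'a' x 3 (positions 0-2)
  Group 2: 'd' x 6 (positions 3-8)
  Group 3: 'b' x 1 (positions 9-9)
Total groups: 3

3


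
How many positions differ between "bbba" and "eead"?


Comparing "bbba" and "eead" position by position:
  Position 0: 'b' vs 'e' => DIFFER
  Position 1: 'b' vs 'e' => DIFFER
  Position 2: 'b' vs 'a' => DIFFER
  Position 3: 'a' vs 'd' => DIFFER
Positions that differ: 4

4


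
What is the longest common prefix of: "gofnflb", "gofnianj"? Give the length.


Words: gofnflb, gofnianj
  Position 0: all 'g' => match
  Position 1: all 'o' => match
  Position 2: all 'f' => match
  Position 3: all 'n' => match
  Position 4: ('f', 'i') => mismatch, stop
LCP = "gofn" (length 4)

4


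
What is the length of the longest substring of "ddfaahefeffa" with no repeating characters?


Input: "ddfaahefeffa"
Sliding window (track last position of each char):
  Position 0 ('d'): window [0,0] length 1 -- new best
  Position 1 ('d'): repeat (last at 0), move window start to 1
  Position 1 ('d'): window [1,1] length 1
  Position 2 ('f'): window [1,2] length 2 -- new best
  Position 3 ('a'): window [1,3] length 3 -- new best
  Position 4 ('a'): repeat (last at 3), move window start to 4
  Position 4 ('a'): window [4,4] length 1
  Position 5 ('h'): window [4,5] length 2
  Position 6 ('e'): window [4,6] length 3
  Position 7 ('f'): window [4,7] length 4 -- new best
  Position 8 ('e'): repeat (last at 6), move window start to 7
  Position 8 ('e'): window [7,8] length 2
  Position 9 ('f'): repeat (last at 7), move window start to 8
  Position 9 ('f'): window [8,9] length 2
  Position 10 ('f'): repeat (last at 9), move window start to 10
  Position 10 ('f'): window [10,10] length 1
  Position 11 ('a'): window [10,11] length 2
Longest substring with no repeats: "ahef" with length 4

4


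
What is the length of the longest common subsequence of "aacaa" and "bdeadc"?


LCS of "aacaa" and "bdeadc"
DP table:
           b    d    e    a    d    c
      0    0    0    0    0    0    0
  a   0    0    0    0    1    1    1
  a   0    0    0    0    1    1    1
  c   0    0    0    0    1    1    2
  a   0    0    0    0    1    1    2
  a   0    0    0    0    1    1    2
LCS length = dp[5][6] = 2

2


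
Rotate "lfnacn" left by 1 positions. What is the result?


Input: "lfnacn", rotate left by 1
First 1 characters: "l"
Remaining characters: "fnacn"
Concatenate remaining + first: "fnacn" + "l" = "fnacnl"

fnacnl


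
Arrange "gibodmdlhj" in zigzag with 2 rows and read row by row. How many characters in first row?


Zigzag "gibodmdlhj" into 2 rows:
Placing characters:
  'g' => row 0
  'i' => row 1
  'b' => row 0
  'o' => row 1
  'd' => row 0
  'm' => row 1
  'd' => row 0
  'l' => row 1
  'h' => row 0
  'j' => row 1
Rows:
  Row 0: "gbddh"
  Row 1: "iomlj"
First row length: 5

5


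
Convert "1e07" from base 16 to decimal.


Input: "1e07" in base 16
Positional expansion:
  Digit '1' (value 1) x 16^3 = 4096
  Digit 'e' (value 14) x 16^2 = 3584
  Digit '0' (value 0) x 16^1 = 0
  Digit '7' (value 7) x 16^0 = 7
Sum = 7687

7687


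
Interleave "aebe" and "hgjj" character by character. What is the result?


Interleaving "aebe" and "hgjj":
  Position 0: 'a' from first, 'h' from second => "ah"
  Position 1: 'e' from first, 'g' from second => "eg"
  Position 2: 'b' from first, 'j' from second => "bj"
  Position 3: 'e' from first, 'j' from second => "ej"
Result: ahegbjej

ahegbjej


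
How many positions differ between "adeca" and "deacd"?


Comparing "adeca" and "deacd" position by position:
  Position 0: 'a' vs 'd' => DIFFER
  Position 1: 'd' vs 'e' => DIFFER
  Position 2: 'e' vs 'a' => DIFFER
  Position 3: 'c' vs 'c' => same
  Position 4: 'a' vs 'd' => DIFFER
Positions that differ: 4

4


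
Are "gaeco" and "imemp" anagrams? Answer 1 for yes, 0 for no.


Strings: "gaeco", "imemp"
Sorted first:  acego
Sorted second: eimmp
Differ at position 0: 'a' vs 'e' => not anagrams

0


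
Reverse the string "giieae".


Input: giieae
Reading characters right to left:
  Position 5: 'e'
  Position 4: 'a'
  Position 3: 'e'
  Position 2: 'i'
  Position 1: 'i'
  Position 0: 'g'
Reversed: eaeiig

eaeiig


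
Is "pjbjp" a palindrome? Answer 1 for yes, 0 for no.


Input: pjbjp
Reversed: pjbjp
  Compare pos 0 ('p') with pos 4 ('p'): match
  Compare pos 1 ('j') with pos 3 ('j'): match
Result: palindrome

1


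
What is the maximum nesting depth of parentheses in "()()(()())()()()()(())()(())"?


Input: "()()(()())()()()()(())()(())"
Tracking depth:
  Position 0 '(': depth becomes 1
  Position 1 ')': depth becomes 0
  Position 2 '(': depth becomes 1
  Position 3 ')': depth becomes 0
  Position 4 '(': depth becomes 1
  Position 5 '(': depth becomes 2
  Position 6 ')': depth becomes 1
  Position 7 '(': depth becomes 2
  Position 8 ')': depth becomes 1
  Position 9 ')': depth becomes 0
  Position 10 '(': depth becomes 1
  Position 11 ')': depth becomes 0
  Position 12 '(': depth becomes 1
  Position 13 ')': depth becomes 0
  Position 14 '(': depth becomes 1
  Position 15 ')': depth becomes 0
  Position 16 '(': depth becomes 1
  Position 17 ')': depth becomes 0
  Position 18 '(': depth becomes 1
  Position 19 '(': depth becomes 2
  Position 20 ')': depth becomes 1
  Position 21 ')': depth becomes 0
  Position 22 '(': depth becomes 1
  Position 23 ')': depth becomes 0
  Position 24 '(': depth becomes 1
  Position 25 '(': depth becomes 2
  Position 26 ')': depth becomes 1
  Position 27 ')': depth becomes 0
Maximum depth reached: 2

2


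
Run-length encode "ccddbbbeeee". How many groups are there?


Input: ccddbbbeeee
Scanning for consecutive runs:
  Group 1: 'c' x 2 (positions 0-1)
  Group 2: 'd' x 2 (positions 2-3)
  Group 3: 'b' x 3 (positions 4-6)
  Group 4: 'e' x 4 (positions 7-10)
Total groups: 4

4


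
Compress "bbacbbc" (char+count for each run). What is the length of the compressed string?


Input: bbacbbc
Runs:
  'b' x 2 => "b2"
  'a' x 1 => "a1"
  'c' x 1 => "c1"
  'b' x 2 => "b2"
  'c' x 1 => "c1"
Compressed: "b2a1c1b2c1"
Compressed length: 10

10


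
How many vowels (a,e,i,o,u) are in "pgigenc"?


Input: pgigenc
Checking each character:
  'p' at position 0: consonant
  'g' at position 1: consonant
  'i' at position 2: vowel (running total: 1)
  'g' at position 3: consonant
  'e' at position 4: vowel (running total: 2)
  'n' at position 5: consonant
  'c' at position 6: consonant
Total vowels: 2

2


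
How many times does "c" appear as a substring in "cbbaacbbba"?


Searching for "c" in "cbbaacbbba"
Scanning each position:
  Position 0: "c" => MATCH
  Position 1: "b" => no
  Position 2: "b" => no
  Position 3: "a" => no
  Position 4: "a" => no
  Position 5: "c" => MATCH
  Position 6: "b" => no
  Position 7: "b" => no
  Position 8: "b" => no
  Position 9: "a" => no
Total occurrences: 2

2


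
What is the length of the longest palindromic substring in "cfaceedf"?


Input: "cfaceedf"
Checking substrings for palindromes:
  [4:6] "ee" (len 2) => palindrome
Longest palindromic substring: "ee" with length 2

2


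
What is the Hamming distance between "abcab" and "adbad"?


Comparing "abcab" and "adbad" position by position:
  Position 0: 'a' vs 'a' => same
  Position 1: 'b' vs 'd' => differ
  Position 2: 'c' vs 'b' => differ
  Position 3: 'a' vs 'a' => same
  Position 4: 'b' vs 'd' => differ
Total differences (Hamming distance): 3

3


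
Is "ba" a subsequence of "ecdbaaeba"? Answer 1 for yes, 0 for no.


Check if "ba" is a subsequence of "ecdbaaeba"
Greedy scan:
  Position 0 ('e'): no match needed
  Position 1 ('c'): no match needed
  Position 2 ('d'): no match needed
  Position 3 ('b'): matches sub[0] = 'b'
  Position 4 ('a'): matches sub[1] = 'a'
  Position 5 ('a'): no match needed
  Position 6 ('e'): no match needed
  Position 7 ('b'): no match needed
  Position 8 ('a'): no match needed
All 2 characters matched => is a subsequence

1


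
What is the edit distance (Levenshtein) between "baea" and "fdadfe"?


Computing edit distance: "baea" -> "fdadfe"
DP table:
           f    d    a    d    f    e
      0    1    2    3    4    5    6
  b   1    1    2    3    4    5    6
  a   2    2    2    2    3    4    5
  e   3    3    3    3    3    4    4
  a   4    4    4    3    4    4    5
Edit distance = dp[4][6] = 5

5


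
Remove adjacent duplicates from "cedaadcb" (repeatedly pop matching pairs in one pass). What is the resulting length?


Input: cedaadcb
Stack-based adjacent duplicate removal:
  Read 'c': push. Stack: c
  Read 'e': push. Stack: ce
  Read 'd': push. Stack: ced
  Read 'a': push. Stack: ceda
  Read 'a': matches stack top 'a' => pop. Stack: ced
  Read 'd': matches stack top 'd' => pop. Stack: ce
  Read 'c': push. Stack: cec
  Read 'b': push. Stack: cecb
Final stack: "cecb" (length 4)

4


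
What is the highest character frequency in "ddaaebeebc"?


Input: ddaaebeebc
Character counts:
  'a': 2
  'b': 2
  'c': 1
  'd': 2
  'e': 3
Maximum frequency: 3

3


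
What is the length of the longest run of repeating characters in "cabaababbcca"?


Input: "cabaababbcca"
Scanning for longest run:
  Position 1 ('a'): new char, reset run to 1
  Position 2 ('b'): new char, reset run to 1
  Position 3 ('a'): new char, reset run to 1
  Position 4 ('a'): continues run of 'a', length=2
  Position 5 ('b'): new char, reset run to 1
  Position 6 ('a'): new char, reset run to 1
  Position 7 ('b'): new char, reset run to 1
  Position 8 ('b'): continues run of 'b', length=2
  Position 9 ('c'): new char, reset run to 1
  Position 10 ('c'): continues run of 'c', length=2
  Position 11 ('a'): new char, reset run to 1
Longest run: 'a' with length 2

2


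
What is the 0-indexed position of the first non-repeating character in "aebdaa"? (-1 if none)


Input: aebdaa
Character frequencies:
  'a': 3
  'b': 1
  'd': 1
  'e': 1
Scanning left to right for freq == 1:
  Position 0 ('a'): freq=3, skip
  Position 1 ('e'): unique! => answer = 1

1


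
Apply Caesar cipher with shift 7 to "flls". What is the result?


Caesar cipher: shift "flls" by 7
  'f' (pos 5) + 7 = pos 12 = 'm'
  'l' (pos 11) + 7 = pos 18 = 's'
  'l' (pos 11) + 7 = pos 18 = 's'
  's' (pos 18) + 7 = pos 25 = 'z'
Result: mssz

mssz


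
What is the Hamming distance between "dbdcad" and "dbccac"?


Comparing "dbdcad" and "dbccac" position by position:
  Position 0: 'd' vs 'd' => same
  Position 1: 'b' vs 'b' => same
  Position 2: 'd' vs 'c' => differ
  Position 3: 'c' vs 'c' => same
  Position 4: 'a' vs 'a' => same
  Position 5: 'd' vs 'c' => differ
Total differences (Hamming distance): 2

2


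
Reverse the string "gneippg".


Input: gneippg
Reading characters right to left:
  Position 6: 'g'
  Position 5: 'p'
  Position 4: 'p'
  Position 3: 'i'
  Position 2: 'e'
  Position 1: 'n'
  Position 0: 'g'
Reversed: gppieng

gppieng


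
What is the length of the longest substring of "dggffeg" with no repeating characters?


Input: "dggffeg"
Sliding window (track last position of each char):
  Position 0 ('d'): window [0,0] length 1 -- new best
  Position 1 ('g'): window [0,1] length 2 -- new best
  Position 2 ('g'): repeat (last at 1), move window start to 2
  Position 2 ('g'): window [2,2] length 1
  Position 3 ('f'): window [2,3] length 2
  Position 4 ('f'): repeat (last at 3), move window start to 4
  Position 4 ('f'): window [4,4] length 1
  Position 5 ('e'): window [4,5] length 2
  Position 6 ('g'): window [4,6] length 3 -- new best
Longest substring with no repeats: "feg" with length 3

3


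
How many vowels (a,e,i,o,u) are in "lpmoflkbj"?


Input: lpmoflkbj
Checking each character:
  'l' at position 0: consonant
  'p' at position 1: consonant
  'm' at position 2: consonant
  'o' at position 3: vowel (running total: 1)
  'f' at position 4: consonant
  'l' at position 5: consonant
  'k' at position 6: consonant
  'b' at position 7: consonant
  'j' at position 8: consonant
Total vowels: 1

1


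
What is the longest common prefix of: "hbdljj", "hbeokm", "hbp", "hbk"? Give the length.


Words: hbdljj, hbeokm, hbp, hbk
  Position 0: all 'h' => match
  Position 1: all 'b' => match
  Position 2: ('d', 'e', 'p', 'k') => mismatch, stop
LCP = "hb" (length 2)

2


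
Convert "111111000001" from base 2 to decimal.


Input: "111111000001" in base 2
Positional expansion:
  Digit '1' (value 1) x 2^11 = 2048
  Digit '1' (value 1) x 2^10 = 1024
  Digit '1' (value 1) x 2^9 = 512
  Digit '1' (value 1) x 2^8 = 256
  Digit '1' (value 1) x 2^7 = 128
  Digit '1' (value 1) x 2^6 = 64
  Digit '0' (value 0) x 2^5 = 0
  Digit '0' (value 0) x 2^4 = 0
  Digit '0' (value 0) x 2^3 = 0
  Digit '0' (value 0) x 2^2 = 0
  Digit '0' (value 0) x 2^1 = 0
  Digit '1' (value 1) x 2^0 = 1
Sum = 4033

4033


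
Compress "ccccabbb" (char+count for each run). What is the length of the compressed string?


Input: ccccabbb
Runs:
  'c' x 4 => "c4"
  'a' x 1 => "a1"
  'b' x 3 => "b3"
Compressed: "c4a1b3"
Compressed length: 6

6


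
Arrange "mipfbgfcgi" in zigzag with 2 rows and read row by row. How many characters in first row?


Zigzag "mipfbgfcgi" into 2 rows:
Placing characters:
  'm' => row 0
  'i' => row 1
  'p' => row 0
  'f' => row 1
  'b' => row 0
  'g' => row 1
  'f' => row 0
  'c' => row 1
  'g' => row 0
  'i' => row 1
Rows:
  Row 0: "mpbfg"
  Row 1: "ifgci"
First row length: 5

5


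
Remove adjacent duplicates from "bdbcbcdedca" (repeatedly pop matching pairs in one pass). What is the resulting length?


Input: bdbcbcdedca
Stack-based adjacent duplicate removal:
  Read 'b': push. Stack: b
  Read 'd': push. Stack: bd
  Read 'b': push. Stack: bdb
  Read 'c': push. Stack: bdbc
  Read 'b': push. Stack: bdbcb
  Read 'c': push. Stack: bdbcbc
  Read 'd': push. Stack: bdbcbcd
  Read 'e': push. Stack: bdbcbcde
  Read 'd': push. Stack: bdbcbcded
  Read 'c': push. Stack: bdbcbcdedc
  Read 'a': push. Stack: bdbcbcdedca
Final stack: "bdbcbcdedca" (length 11)

11


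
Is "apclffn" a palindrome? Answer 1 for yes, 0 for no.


Input: apclffn
Reversed: nfflcpa
  Compare pos 0 ('a') with pos 6 ('n'): MISMATCH
  Compare pos 1 ('p') with pos 5 ('f'): MISMATCH
  Compare pos 2 ('c') with pos 4 ('f'): MISMATCH
Result: not a palindrome

0


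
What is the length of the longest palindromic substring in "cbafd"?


Input: "cbafd"
Checking substrings for palindromes:
  No multi-char palindromic substrings found
Longest palindromic substring: "c" with length 1

1


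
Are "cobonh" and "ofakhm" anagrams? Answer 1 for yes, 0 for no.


Strings: "cobonh", "ofakhm"
Sorted first:  bchnoo
Sorted second: afhkmo
Differ at position 0: 'b' vs 'a' => not anagrams

0


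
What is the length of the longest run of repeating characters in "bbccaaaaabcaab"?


Input: "bbccaaaaabcaab"
Scanning for longest run:
  Position 1 ('b'): continues run of 'b', length=2
  Position 2 ('c'): new char, reset run to 1
  Position 3 ('c'): continues run of 'c', length=2
  Position 4 ('a'): new char, reset run to 1
  Position 5 ('a'): continues run of 'a', length=2
  Position 6 ('a'): continues run of 'a', length=3
  Position 7 ('a'): continues run of 'a', length=4
  Position 8 ('a'): continues run of 'a', length=5
  Position 9 ('b'): new char, reset run to 1
  Position 10 ('c'): new char, reset run to 1
  Position 11 ('a'): new char, reset run to 1
  Position 12 ('a'): continues run of 'a', length=2
  Position 13 ('b'): new char, reset run to 1
Longest run: 'a' with length 5

5


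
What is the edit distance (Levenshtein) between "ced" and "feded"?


Computing edit distance: "ced" -> "feded"
DP table:
           f    e    d    e    d
      0    1    2    3    4    5
  c   1    1    2    3    4    5
  e   2    2    1    2    3    4
  d   3    3    2    1    2    3
Edit distance = dp[3][5] = 3

3


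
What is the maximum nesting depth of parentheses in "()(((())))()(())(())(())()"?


Input: "()(((())))()(())(())(())()"
Tracking depth:
  Position 0 '(': depth becomes 1
  Position 1 ')': depth becomes 0
  Position 2 '(': depth becomes 1
  Position 3 '(': depth becomes 2
  Position 4 '(': depth becomes 3
  Position 5 '(': depth becomes 4
  Position 6 ')': depth becomes 3
  Position 7 ')': depth becomes 2
  Position 8 ')': depth becomes 1
  Position 9 ')': depth becomes 0
  Position 10 '(': depth becomes 1
  Position 11 ')': depth becomes 0
  Position 12 '(': depth becomes 1
  Position 13 '(': depth becomes 2
  Position 14 ')': depth becomes 1
  Position 15 ')': depth becomes 0
  Position 16 '(': depth becomes 1
  Position 17 '(': depth becomes 2
  Position 18 ')': depth becomes 1
  Position 19 ')': depth becomes 0
  Position 20 '(': depth becomes 1
  Position 21 '(': depth becomes 2
  Position 22 ')': depth becomes 1
  Position 23 ')': depth becomes 0
  Position 24 '(': depth becomes 1
  Position 25 ')': depth becomes 0
Maximum depth reached: 4

4


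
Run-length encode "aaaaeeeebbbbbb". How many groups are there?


Input: aaaaeeeebbbbbb
Scanning for consecutive runs:
  Group 1: 'a' x 4 (positions 0-3)
  Group 2: 'e' x 4 (positions 4-7)
  Group 3: 'b' x 6 (positions 8-13)
Total groups: 3

3


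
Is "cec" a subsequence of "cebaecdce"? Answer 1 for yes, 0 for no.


Check if "cec" is a subsequence of "cebaecdce"
Greedy scan:
  Position 0 ('c'): matches sub[0] = 'c'
  Position 1 ('e'): matches sub[1] = 'e'
  Position 2 ('b'): no match needed
  Position 3 ('a'): no match needed
  Position 4 ('e'): no match needed
  Position 5 ('c'): matches sub[2] = 'c'
  Position 6 ('d'): no match needed
  Position 7 ('c'): no match needed
  Position 8 ('e'): no match needed
All 3 characters matched => is a subsequence

1


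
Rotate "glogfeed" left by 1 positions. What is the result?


Input: "glogfeed", rotate left by 1
First 1 characters: "g"
Remaining characters: "logfeed"
Concatenate remaining + first: "logfeed" + "g" = "logfeedg"

logfeedg


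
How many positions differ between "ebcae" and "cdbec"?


Comparing "ebcae" and "cdbec" position by position:
  Position 0: 'e' vs 'c' => DIFFER
  Position 1: 'b' vs 'd' => DIFFER
  Position 2: 'c' vs 'b' => DIFFER
  Position 3: 'a' vs 'e' => DIFFER
  Position 4: 'e' vs 'c' => DIFFER
Positions that differ: 5

5


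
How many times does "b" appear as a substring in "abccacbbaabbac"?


Searching for "b" in "abccacbbaabbac"
Scanning each position:
  Position 0: "a" => no
  Position 1: "b" => MATCH
  Position 2: "c" => no
  Position 3: "c" => no
  Position 4: "a" => no
  Position 5: "c" => no
  Position 6: "b" => MATCH
  Position 7: "b" => MATCH
  Position 8: "a" => no
  Position 9: "a" => no
  Position 10: "b" => MATCH
  Position 11: "b" => MATCH
  Position 12: "a" => no
  Position 13: "c" => no
Total occurrences: 5

5


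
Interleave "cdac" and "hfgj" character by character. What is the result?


Interleaving "cdac" and "hfgj":
  Position 0: 'c' from first, 'h' from second => "ch"
  Position 1: 'd' from first, 'f' from second => "df"
  Position 2: 'a' from first, 'g' from second => "ag"
  Position 3: 'c' from first, 'j' from second => "cj"
Result: chdfagcj

chdfagcj


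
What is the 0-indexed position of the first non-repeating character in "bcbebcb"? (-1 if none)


Input: bcbebcb
Character frequencies:
  'b': 4
  'c': 2
  'e': 1
Scanning left to right for freq == 1:
  Position 0 ('b'): freq=4, skip
  Position 1 ('c'): freq=2, skip
  Position 2 ('b'): freq=4, skip
  Position 3 ('e'): unique! => answer = 3

3


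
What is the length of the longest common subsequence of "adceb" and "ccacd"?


LCS of "adceb" and "ccacd"
DP table:
           c    c    a    c    d
      0    0    0    0    0    0
  a   0    0    0    1    1    1
  d   0    0    0    1    1    2
  c   0    1    1    1    2    2
  e   0    1    1    1    2    2
  b   0    1    1    1    2    2
LCS length = dp[5][5] = 2

2


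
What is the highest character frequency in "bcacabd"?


Input: bcacabd
Character counts:
  'a': 2
  'b': 2
  'c': 2
  'd': 1
Maximum frequency: 2

2


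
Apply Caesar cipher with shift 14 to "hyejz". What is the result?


Caesar cipher: shift "hyejz" by 14
  'h' (pos 7) + 14 = pos 21 = 'v'
  'y' (pos 24) + 14 = pos 12 = 'm'
  'e' (pos 4) + 14 = pos 18 = 's'
  'j' (pos 9) + 14 = pos 23 = 'x'
  'z' (pos 25) + 14 = pos 13 = 'n'
Result: vmsxn

vmsxn


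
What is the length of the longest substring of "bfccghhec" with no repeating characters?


Input: "bfccghhec"
Sliding window (track last position of each char):
  Position 0 ('b'): window [0,0] length 1 -- new best
  Position 1 ('f'): window [0,1] length 2 -- new best
  Position 2 ('c'): window [0,2] length 3 -- new best
  Position 3 ('c'): repeat (last at 2), move window start to 3
  Position 3 ('c'): window [3,3] length 1
  Position 4 ('g'): window [3,4] length 2
  Position 5 ('h'): window [3,5] length 3
  Position 6 ('h'): repeat (last at 5), move window start to 6
  Position 6 ('h'): window [6,6] length 1
  Position 7 ('e'): window [6,7] length 2
  Position 8 ('c'): window [6,8] length 3
Longest substring with no repeats: "bfc" with length 3

3


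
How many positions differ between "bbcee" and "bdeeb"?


Comparing "bbcee" and "bdeeb" position by position:
  Position 0: 'b' vs 'b' => same
  Position 1: 'b' vs 'd' => DIFFER
  Position 2: 'c' vs 'e' => DIFFER
  Position 3: 'e' vs 'e' => same
  Position 4: 'e' vs 'b' => DIFFER
Positions that differ: 3

3


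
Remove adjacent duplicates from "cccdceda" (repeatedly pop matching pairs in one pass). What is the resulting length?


Input: cccdceda
Stack-based adjacent duplicate removal:
  Read 'c': push. Stack: c
  Read 'c': matches stack top 'c' => pop. Stack: (empty)
  Read 'c': push. Stack: c
  Read 'd': push. Stack: cd
  Read 'c': push. Stack: cdc
  Read 'e': push. Stack: cdce
  Read 'd': push. Stack: cdced
  Read 'a': push. Stack: cdceda
Final stack: "cdceda" (length 6)

6


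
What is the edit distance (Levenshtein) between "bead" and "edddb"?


Computing edit distance: "bead" -> "edddb"
DP table:
           e    d    d    d    b
      0    1    2    3    4    5
  b   1    1    2    3    4    4
  e   2    1    2    3    4    5
  a   3    2    2    3    4    5
  d   4    3    2    2    3    4
Edit distance = dp[4][5] = 4

4


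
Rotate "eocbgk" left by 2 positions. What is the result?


Input: "eocbgk", rotate left by 2
First 2 characters: "eo"
Remaining characters: "cbgk"
Concatenate remaining + first: "cbgk" + "eo" = "cbgkeo"

cbgkeo
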